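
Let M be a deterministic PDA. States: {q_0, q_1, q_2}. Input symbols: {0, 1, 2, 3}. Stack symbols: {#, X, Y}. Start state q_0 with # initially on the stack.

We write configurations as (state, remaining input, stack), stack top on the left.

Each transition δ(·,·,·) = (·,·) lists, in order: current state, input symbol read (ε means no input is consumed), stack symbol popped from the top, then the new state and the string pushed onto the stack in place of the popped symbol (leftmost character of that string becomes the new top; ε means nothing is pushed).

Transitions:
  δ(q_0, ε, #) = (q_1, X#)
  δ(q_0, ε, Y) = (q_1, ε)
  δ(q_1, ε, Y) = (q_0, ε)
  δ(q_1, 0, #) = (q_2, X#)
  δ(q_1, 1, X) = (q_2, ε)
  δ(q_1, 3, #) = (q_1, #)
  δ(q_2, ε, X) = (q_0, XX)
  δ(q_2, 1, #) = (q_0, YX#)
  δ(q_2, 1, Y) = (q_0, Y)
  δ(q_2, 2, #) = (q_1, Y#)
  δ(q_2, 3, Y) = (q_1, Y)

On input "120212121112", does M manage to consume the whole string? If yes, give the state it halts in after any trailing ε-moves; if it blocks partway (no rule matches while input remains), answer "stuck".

(q_0, 120212121112, #) ⊢ (q_1, 120212121112, X#) ⊢ (q_2, 20212121112, #) ⊢ (q_1, 0212121112, Y#) ⊢ (q_0, 0212121112, #) ⊢ (q_1, 0212121112, X#)
No transition for (q_1, 0, top X); M blocks with input 0212121112 remaining.

stuck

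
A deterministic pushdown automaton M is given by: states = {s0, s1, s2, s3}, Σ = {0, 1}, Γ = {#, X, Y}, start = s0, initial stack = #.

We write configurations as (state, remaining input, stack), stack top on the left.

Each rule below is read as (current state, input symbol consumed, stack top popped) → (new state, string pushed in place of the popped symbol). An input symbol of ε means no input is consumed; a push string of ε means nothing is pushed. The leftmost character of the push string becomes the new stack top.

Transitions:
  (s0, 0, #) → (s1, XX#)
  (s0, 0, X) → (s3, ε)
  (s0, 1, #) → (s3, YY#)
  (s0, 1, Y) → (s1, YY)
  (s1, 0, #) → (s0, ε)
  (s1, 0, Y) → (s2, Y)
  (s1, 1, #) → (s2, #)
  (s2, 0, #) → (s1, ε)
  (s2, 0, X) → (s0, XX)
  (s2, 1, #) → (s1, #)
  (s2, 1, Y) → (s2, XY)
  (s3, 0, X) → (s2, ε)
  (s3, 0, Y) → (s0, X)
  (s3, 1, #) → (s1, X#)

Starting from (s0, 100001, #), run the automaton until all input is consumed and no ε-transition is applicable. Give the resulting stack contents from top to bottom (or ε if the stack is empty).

(s0, 100001, #) ⊢ (s3, 00001, YY#) ⊢ (s0, 0001, XY#) ⊢ (s3, 001, Y#) ⊢ (s0, 01, X#) ⊢ (s3, 1, #) ⊢ (s1, ε, X#)
All input consumed in state s1 with stack X#.

X#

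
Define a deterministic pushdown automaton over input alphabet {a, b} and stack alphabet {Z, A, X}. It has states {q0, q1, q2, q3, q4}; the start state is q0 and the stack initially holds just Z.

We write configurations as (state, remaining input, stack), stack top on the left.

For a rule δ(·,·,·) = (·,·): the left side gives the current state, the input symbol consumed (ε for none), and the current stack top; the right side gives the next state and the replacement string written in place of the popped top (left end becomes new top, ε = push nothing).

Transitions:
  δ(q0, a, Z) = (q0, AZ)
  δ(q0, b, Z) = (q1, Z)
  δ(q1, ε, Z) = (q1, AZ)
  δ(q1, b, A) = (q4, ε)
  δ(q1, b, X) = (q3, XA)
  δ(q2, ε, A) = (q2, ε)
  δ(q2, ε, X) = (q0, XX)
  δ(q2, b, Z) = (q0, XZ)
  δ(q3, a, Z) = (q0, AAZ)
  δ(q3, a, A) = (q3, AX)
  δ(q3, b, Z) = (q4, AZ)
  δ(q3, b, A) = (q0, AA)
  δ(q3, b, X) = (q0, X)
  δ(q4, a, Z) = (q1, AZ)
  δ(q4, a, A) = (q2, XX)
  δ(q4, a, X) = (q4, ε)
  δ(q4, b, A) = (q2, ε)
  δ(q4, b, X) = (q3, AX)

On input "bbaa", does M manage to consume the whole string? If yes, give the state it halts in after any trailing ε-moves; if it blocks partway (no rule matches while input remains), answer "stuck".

stuck

(q0, bbaa, Z)
  read b, top Z: go to q1, push Z → (q1, baa, Z)
  ε-move, top Z: go to q1, push AZ → (q1, baa, AZ)
  read b, top A: go to q4, push ε → (q4, aa, Z)
  read a, top Z: go to q1, push AZ → (q1, a, AZ)
No transition for (q1, a, top A); M blocks with input a remaining.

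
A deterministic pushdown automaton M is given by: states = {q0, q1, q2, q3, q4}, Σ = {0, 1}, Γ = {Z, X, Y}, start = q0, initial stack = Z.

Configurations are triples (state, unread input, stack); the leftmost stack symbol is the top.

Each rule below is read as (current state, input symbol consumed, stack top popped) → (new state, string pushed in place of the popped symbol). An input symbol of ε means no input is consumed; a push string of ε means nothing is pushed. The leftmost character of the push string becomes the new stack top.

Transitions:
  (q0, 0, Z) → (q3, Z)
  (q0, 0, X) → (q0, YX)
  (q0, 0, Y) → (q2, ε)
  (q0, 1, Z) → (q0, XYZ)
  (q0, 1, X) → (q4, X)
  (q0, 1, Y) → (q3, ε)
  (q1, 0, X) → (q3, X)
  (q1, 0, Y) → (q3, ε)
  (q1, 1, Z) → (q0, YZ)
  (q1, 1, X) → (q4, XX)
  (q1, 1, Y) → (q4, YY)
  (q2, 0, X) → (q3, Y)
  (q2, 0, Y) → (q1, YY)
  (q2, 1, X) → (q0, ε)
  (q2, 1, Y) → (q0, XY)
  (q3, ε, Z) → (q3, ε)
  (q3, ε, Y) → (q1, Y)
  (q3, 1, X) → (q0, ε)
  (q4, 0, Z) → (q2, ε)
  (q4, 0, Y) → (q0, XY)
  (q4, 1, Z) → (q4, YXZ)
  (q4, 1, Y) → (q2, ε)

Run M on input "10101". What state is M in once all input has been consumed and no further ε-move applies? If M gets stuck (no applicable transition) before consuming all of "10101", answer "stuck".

(q0, 10101, Z)
  read 1, top Z: go to q0, push XYZ → (q0, 0101, XYZ)
  read 0, top X: go to q0, push YX → (q0, 101, YXYZ)
  read 1, top Y: go to q3, push ε → (q3, 01, XYZ)
No transition for (q3, 0, top X); M blocks with input 01 remaining.

stuck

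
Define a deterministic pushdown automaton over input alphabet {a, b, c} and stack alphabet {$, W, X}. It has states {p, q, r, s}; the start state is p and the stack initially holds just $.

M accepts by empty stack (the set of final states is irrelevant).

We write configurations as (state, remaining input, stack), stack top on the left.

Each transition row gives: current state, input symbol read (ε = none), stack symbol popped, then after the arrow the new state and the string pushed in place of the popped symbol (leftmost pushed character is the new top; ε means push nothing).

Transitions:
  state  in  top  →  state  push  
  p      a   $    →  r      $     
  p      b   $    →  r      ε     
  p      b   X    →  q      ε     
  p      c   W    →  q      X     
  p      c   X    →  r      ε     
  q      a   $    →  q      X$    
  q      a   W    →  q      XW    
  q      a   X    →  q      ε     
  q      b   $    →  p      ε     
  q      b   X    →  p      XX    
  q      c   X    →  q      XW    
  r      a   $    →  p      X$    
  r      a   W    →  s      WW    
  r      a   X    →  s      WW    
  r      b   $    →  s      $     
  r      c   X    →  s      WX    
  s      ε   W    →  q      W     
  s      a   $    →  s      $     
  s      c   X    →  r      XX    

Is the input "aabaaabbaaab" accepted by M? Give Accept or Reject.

Accept

(p, aabaaabbaaab, $)
  read a, top $: go to r, push $ → (r, abaaabbaaab, $)
  read a, top $: go to p, push X$ → (p, baaabbaaab, X$)
  read b, top X: go to q, push ε → (q, aaabbaaab, $)
  read a, top $: go to q, push X$ → (q, aabbaaab, X$)
  read a, top X: go to q, push ε → (q, abbaaab, $)
  read a, top $: go to q, push X$ → (q, bbaaab, X$)
  read b, top X: go to p, push XX → (p, baaab, XX$)
  read b, top X: go to q, push ε → (q, aaab, X$)
  read a, top X: go to q, push ε → (q, aab, $)
  read a, top $: go to q, push X$ → (q, ab, X$)
  read a, top X: go to q, push ε → (q, b, $)
  read b, top $: go to p, push ε → (p, ε, ε)
All input consumed and the stack is empty.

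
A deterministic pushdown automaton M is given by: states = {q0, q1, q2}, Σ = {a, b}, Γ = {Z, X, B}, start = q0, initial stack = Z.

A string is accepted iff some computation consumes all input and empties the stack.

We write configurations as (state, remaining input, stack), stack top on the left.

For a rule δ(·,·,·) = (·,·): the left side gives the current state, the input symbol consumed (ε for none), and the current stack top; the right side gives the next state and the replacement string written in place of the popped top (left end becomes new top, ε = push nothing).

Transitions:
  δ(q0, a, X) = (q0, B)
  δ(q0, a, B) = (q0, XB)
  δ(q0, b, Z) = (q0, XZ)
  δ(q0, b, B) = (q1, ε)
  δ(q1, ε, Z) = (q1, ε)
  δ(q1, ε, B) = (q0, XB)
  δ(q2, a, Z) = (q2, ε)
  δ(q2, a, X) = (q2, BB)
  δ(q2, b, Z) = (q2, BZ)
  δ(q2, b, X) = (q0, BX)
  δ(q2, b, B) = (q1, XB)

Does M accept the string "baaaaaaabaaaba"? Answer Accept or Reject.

(q0, baaaaaaabaaaba, Z) ⊢ (q0, aaaaaaabaaaba, XZ) ⊢ (q0, aaaaaabaaaba, BZ) ⊢ (q0, aaaaabaaaba, XBZ) ⊢ (q0, aaaabaaaba, BBZ) ⊢ (q0, aaabaaaba, XBBZ) ⊢ (q0, aabaaaba, BBBZ) ⊢ (q0, abaaaba, XBBBZ) ⊢ (q0, baaaba, BBBBZ) ⊢ (q1, aaaba, BBBZ) ⊢ (q0, aaaba, XBBBZ) ⊢ (q0, aaba, BBBBZ) ⊢ (q0, aba, XBBBBZ) ⊢ (q0, ba, BBBBBZ) ⊢ (q1, a, BBBBZ) ⊢ (q0, a, XBBBBZ) ⊢ (q0, ε, BBBBBZ)
All input consumed; stack is BBBBBZ, not empty, and no further ε-move applies.

Reject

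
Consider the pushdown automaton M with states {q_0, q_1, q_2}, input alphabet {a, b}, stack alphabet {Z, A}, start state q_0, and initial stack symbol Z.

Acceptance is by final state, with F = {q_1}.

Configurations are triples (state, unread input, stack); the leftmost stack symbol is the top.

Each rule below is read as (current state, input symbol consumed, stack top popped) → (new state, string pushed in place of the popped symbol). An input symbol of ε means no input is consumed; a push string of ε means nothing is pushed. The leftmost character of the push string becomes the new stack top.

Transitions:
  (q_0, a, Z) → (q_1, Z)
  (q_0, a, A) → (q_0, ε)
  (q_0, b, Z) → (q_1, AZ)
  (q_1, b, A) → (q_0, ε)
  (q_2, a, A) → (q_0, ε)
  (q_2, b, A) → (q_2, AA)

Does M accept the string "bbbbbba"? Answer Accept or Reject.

One accepting computation: (q_0, bbbbbba, Z) ⊢ (q_1, bbbbba, AZ) ⊢ (q_0, bbbba, Z) ⊢ (q_1, bbba, AZ) ⊢ (q_0, bba, Z) ⊢ (q_1, ba, AZ) ⊢ (q_0, a, Z) ⊢ (q_1, ε, Z)
All input consumed and state q_1 ∈ F.

Accept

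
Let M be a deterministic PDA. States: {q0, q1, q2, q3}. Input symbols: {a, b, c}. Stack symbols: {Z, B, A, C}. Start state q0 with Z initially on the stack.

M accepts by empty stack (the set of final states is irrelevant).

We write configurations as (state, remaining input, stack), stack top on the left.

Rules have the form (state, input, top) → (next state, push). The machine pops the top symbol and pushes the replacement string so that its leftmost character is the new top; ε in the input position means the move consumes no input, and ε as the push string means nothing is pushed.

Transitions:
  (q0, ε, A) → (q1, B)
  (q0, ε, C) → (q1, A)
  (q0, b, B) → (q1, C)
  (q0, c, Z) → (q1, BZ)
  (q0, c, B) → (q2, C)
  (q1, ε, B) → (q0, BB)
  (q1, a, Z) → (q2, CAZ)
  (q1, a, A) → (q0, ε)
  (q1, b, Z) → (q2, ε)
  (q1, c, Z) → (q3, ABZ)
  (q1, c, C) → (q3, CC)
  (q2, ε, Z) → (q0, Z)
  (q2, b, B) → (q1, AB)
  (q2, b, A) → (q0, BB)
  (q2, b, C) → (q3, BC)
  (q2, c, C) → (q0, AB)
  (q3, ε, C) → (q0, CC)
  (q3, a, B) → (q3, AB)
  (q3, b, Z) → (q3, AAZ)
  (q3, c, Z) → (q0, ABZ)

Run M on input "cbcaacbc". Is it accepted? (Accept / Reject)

Reject

(q0, cbcaacbc, Z)
  read c, top Z: go to q1, push BZ → (q1, bcaacbc, BZ)
  ε-move, top B: go to q0, push BB → (q0, bcaacbc, BBZ)
  read b, top B: go to q1, push C → (q1, caacbc, CBZ)
  read c, top C: go to q3, push CC → (q3, aacbc, CCBZ)
  ε-move, top C: go to q0, push CC → (q0, aacbc, CCCBZ)
  ε-move, top C: go to q1, push A → (q1, aacbc, ACCBZ)
  read a, top A: go to q0, push ε → (q0, acbc, CCBZ)
  ε-move, top C: go to q1, push A → (q1, acbc, ACBZ)
  read a, top A: go to q0, push ε → (q0, cbc, CBZ)
  ε-move, top C: go to q1, push A → (q1, cbc, ABZ)
No transition applies at (q1, cbc, ABZ); input not fully consumed.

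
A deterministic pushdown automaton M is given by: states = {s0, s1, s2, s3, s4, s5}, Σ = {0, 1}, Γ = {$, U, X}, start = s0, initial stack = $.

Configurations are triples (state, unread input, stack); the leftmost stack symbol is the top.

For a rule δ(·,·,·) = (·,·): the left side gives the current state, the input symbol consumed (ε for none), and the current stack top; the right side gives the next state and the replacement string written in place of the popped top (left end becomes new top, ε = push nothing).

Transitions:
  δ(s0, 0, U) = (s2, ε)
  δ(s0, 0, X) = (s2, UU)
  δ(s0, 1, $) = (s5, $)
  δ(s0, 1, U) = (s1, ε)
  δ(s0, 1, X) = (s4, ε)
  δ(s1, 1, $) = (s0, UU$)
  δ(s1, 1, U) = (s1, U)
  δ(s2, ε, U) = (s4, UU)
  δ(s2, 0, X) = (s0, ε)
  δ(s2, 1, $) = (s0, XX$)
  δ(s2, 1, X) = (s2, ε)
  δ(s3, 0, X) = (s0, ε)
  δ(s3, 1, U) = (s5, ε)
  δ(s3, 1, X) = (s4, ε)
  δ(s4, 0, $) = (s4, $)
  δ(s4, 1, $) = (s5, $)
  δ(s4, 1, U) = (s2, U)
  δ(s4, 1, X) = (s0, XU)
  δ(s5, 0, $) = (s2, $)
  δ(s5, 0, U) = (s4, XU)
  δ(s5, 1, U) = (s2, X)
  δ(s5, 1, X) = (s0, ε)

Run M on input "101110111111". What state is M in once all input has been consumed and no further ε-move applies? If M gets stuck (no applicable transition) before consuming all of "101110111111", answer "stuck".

(s0, 101110111111, $) ⊢ (s5, 01110111111, $) ⊢ (s2, 1110111111, $) ⊢ (s0, 110111111, XX$) ⊢ (s4, 10111111, X$) ⊢ (s0, 0111111, XU$) ⊢ (s2, 111111, UUU$) ⊢ (s4, 111111, UUUU$) ⊢ (s2, 11111, UUUU$) ⊢ (s4, 11111, UUUUU$) ⊢ (s2, 1111, UUUUU$) ⊢ (s4, 1111, UUUUUU$) ⊢ (s2, 111, UUUUUU$) ⊢ (s4, 111, UUUUUUU$) ⊢ (s2, 11, UUUUUUU$) ⊢ (s4, 11, UUUUUUUU$) ⊢ (s2, 1, UUUUUUUU$) ⊢ (s4, 1, UUUUUUUUU$) ⊢ (s2, ε, UUUUUUUUU$) ⊢ (s4, ε, UUUUUUUUUU$)
All input consumed; M is in state s4.

s4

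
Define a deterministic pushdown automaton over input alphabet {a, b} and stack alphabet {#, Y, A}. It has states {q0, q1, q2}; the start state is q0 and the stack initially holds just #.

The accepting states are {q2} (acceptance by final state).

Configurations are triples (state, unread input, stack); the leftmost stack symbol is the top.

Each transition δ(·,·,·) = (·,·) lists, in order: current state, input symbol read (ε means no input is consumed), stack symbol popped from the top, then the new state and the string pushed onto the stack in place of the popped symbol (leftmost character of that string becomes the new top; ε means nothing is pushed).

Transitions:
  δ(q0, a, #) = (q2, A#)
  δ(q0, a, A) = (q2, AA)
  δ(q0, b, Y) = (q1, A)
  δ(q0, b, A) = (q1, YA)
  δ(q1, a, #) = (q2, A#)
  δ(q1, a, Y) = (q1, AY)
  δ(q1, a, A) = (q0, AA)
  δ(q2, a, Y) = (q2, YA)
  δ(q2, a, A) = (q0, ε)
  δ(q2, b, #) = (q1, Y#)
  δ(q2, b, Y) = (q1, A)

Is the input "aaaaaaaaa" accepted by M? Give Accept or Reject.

(q0, aaaaaaaaa, #)
  read a, top #: go to q2, push A# → (q2, aaaaaaaa, A#)
  read a, top A: go to q0, push ε → (q0, aaaaaaa, #)
  read a, top #: go to q2, push A# → (q2, aaaaaa, A#)
  read a, top A: go to q0, push ε → (q0, aaaaa, #)
  read a, top #: go to q2, push A# → (q2, aaaa, A#)
  read a, top A: go to q0, push ε → (q0, aaa, #)
  read a, top #: go to q2, push A# → (q2, aa, A#)
  read a, top A: go to q0, push ε → (q0, a, #)
  read a, top #: go to q2, push A# → (q2, ε, A#)
All input consumed; state q2 ∈ F.

Accept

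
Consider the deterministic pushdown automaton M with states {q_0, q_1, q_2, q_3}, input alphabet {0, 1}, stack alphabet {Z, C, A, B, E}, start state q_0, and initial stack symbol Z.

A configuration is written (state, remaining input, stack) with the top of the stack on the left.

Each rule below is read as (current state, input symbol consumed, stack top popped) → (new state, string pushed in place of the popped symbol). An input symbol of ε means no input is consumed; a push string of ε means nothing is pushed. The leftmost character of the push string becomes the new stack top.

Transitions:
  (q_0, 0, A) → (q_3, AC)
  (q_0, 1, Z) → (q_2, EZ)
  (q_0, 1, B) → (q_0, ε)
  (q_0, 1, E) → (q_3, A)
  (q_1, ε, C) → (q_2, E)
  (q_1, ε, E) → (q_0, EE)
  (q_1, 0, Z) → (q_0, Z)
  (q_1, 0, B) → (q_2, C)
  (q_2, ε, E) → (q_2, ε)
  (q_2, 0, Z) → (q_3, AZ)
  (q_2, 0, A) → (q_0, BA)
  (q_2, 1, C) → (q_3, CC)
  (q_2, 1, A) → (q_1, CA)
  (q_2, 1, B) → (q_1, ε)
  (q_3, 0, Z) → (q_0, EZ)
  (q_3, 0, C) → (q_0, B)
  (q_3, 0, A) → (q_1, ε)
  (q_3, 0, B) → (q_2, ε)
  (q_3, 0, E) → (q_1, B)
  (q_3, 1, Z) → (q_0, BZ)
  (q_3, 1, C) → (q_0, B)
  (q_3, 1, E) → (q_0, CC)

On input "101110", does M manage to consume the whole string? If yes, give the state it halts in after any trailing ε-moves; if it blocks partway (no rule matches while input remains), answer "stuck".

stuck

(q_0, 101110, Z)
  read 1, top Z: go to q_2, push EZ → (q_2, 01110, EZ)
  ε-move, top E: go to q_2, push ε → (q_2, 01110, Z)
  read 0, top Z: go to q_3, push AZ → (q_3, 1110, AZ)
No transition for (q_3, 1, top A); M blocks with input 1110 remaining.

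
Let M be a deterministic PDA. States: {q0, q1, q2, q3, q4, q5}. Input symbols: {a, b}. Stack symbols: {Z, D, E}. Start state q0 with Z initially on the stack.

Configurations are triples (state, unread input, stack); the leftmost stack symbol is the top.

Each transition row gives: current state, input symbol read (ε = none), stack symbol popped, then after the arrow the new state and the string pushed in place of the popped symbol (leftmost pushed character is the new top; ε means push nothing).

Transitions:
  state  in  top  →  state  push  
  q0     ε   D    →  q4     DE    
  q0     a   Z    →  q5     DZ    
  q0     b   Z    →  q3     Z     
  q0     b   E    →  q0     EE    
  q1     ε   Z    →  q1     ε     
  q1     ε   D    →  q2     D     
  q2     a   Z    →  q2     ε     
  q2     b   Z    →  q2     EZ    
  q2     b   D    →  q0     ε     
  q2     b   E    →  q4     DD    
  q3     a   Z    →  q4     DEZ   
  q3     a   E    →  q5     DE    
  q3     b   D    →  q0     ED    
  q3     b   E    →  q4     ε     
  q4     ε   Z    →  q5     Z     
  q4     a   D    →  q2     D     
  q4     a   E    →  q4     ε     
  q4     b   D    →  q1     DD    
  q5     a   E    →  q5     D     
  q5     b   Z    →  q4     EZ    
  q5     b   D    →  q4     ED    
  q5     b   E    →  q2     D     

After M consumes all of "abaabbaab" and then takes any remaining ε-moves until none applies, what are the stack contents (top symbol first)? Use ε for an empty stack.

(q0, abaabbaab, Z)
  read a, top Z: go to q5, push DZ → (q5, baabbaab, DZ)
  read b, top D: go to q4, push ED → (q4, aabbaab, EDZ)
  read a, top E: go to q4, push ε → (q4, abbaab, DZ)
  read a, top D: go to q2, push D → (q2, bbaab, DZ)
  read b, top D: go to q0, push ε → (q0, baab, Z)
  read b, top Z: go to q3, push Z → (q3, aab, Z)
  read a, top Z: go to q4, push DEZ → (q4, ab, DEZ)
  read a, top D: go to q2, push D → (q2, b, DEZ)
  read b, top D: go to q0, push ε → (q0, ε, EZ)
All input consumed in state q0 with stack EZ.

EZ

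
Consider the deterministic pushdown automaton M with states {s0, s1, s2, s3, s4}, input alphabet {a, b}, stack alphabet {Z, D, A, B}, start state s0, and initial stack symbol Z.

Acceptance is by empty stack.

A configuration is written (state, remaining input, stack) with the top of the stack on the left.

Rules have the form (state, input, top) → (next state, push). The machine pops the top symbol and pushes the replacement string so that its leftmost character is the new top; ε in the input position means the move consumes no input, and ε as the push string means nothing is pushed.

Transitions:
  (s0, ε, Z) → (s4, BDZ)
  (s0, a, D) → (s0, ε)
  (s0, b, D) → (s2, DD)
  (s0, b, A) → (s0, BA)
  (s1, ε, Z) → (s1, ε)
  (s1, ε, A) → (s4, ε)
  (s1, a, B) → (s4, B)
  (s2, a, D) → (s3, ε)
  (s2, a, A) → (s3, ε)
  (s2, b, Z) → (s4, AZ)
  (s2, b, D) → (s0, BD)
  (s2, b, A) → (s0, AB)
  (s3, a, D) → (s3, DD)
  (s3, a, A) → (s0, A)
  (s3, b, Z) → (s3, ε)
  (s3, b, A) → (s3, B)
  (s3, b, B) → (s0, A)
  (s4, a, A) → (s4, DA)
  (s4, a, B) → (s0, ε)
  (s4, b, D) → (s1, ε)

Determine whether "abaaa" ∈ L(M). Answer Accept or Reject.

Reject

(s0, abaaa, Z)
  ε-move, top Z: go to s4, push BDZ → (s4, abaaa, BDZ)
  read a, top B: go to s0, push ε → (s0, baaa, DZ)
  read b, top D: go to s2, push DD → (s2, aaa, DDZ)
  read a, top D: go to s3, push ε → (s3, aa, DZ)
  read a, top D: go to s3, push DD → (s3, a, DDZ)
  read a, top D: go to s3, push DD → (s3, ε, DDDZ)
All input consumed; stack is DDDZ, not empty, and no further ε-move applies.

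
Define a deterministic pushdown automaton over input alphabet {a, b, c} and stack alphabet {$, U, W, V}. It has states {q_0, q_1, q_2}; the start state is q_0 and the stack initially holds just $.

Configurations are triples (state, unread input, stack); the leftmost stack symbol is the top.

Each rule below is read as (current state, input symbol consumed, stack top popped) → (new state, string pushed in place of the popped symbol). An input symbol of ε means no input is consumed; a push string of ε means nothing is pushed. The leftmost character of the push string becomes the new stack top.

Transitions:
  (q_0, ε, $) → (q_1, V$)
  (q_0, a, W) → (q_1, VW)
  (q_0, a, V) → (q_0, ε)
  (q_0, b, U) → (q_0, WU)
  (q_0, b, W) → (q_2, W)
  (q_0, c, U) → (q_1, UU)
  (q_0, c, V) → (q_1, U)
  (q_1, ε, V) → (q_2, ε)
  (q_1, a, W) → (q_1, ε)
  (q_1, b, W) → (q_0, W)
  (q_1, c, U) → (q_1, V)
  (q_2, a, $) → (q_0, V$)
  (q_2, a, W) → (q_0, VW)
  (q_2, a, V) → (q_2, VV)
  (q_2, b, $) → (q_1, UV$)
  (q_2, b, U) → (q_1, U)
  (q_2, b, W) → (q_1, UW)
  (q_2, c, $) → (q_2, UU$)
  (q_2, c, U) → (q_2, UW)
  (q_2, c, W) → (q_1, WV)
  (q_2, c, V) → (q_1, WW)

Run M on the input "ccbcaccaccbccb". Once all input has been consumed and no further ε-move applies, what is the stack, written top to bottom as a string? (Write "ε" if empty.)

WVU$

(q_0, ccbcaccaccbccb, $) ⊢ (q_1, ccbcaccaccbccb, V$) ⊢ (q_2, ccbcaccaccbccb, $) ⊢ (q_2, cbcaccaccbccb, UU$) ⊢ (q_2, bcaccaccbccb, UWU$) ⊢ (q_1, caccaccbccb, UWU$) ⊢ (q_1, accaccbccb, VWU$) ⊢ (q_2, accaccbccb, WU$) ⊢ (q_0, ccaccbccb, VWU$) ⊢ (q_1, caccbccb, UWU$) ⊢ (q_1, accbccb, VWU$) ⊢ (q_2, accbccb, WU$) ⊢ (q_0, ccbccb, VWU$) ⊢ (q_1, cbccb, UWU$) ⊢ (q_1, bccb, VWU$) ⊢ (q_2, bccb, WU$) ⊢ (q_1, ccb, UWU$) ⊢ (q_1, cb, VWU$) ⊢ (q_2, cb, WU$) ⊢ (q_1, b, WVU$) ⊢ (q_0, ε, WVU$)
All input consumed in state q_0 with stack WVU$.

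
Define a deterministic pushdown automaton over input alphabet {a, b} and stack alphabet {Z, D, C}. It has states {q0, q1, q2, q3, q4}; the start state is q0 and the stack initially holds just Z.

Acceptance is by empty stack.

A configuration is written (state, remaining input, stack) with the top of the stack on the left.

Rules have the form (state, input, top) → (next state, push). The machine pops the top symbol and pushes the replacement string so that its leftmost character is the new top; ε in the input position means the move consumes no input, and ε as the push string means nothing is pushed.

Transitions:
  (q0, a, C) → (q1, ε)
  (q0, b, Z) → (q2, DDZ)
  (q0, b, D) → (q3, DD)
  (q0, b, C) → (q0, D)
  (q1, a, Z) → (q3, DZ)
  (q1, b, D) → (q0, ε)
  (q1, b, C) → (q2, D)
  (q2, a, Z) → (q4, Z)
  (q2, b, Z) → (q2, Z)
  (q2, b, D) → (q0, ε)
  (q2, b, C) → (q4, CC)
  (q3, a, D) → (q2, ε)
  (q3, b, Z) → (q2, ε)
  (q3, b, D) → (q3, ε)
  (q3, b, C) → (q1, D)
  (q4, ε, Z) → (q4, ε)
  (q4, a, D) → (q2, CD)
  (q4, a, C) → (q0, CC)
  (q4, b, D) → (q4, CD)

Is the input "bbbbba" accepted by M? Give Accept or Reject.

Reject

(q0, bbbbba, Z)
  read b, top Z: go to q2, push DDZ → (q2, bbbba, DDZ)
  read b, top D: go to q0, push ε → (q0, bbba, DZ)
  read b, top D: go to q3, push DD → (q3, bba, DDZ)
  read b, top D: go to q3, push ε → (q3, ba, DZ)
  read b, top D: go to q3, push ε → (q3, a, Z)
No transition applies at (q3, a, Z); input not fully consumed.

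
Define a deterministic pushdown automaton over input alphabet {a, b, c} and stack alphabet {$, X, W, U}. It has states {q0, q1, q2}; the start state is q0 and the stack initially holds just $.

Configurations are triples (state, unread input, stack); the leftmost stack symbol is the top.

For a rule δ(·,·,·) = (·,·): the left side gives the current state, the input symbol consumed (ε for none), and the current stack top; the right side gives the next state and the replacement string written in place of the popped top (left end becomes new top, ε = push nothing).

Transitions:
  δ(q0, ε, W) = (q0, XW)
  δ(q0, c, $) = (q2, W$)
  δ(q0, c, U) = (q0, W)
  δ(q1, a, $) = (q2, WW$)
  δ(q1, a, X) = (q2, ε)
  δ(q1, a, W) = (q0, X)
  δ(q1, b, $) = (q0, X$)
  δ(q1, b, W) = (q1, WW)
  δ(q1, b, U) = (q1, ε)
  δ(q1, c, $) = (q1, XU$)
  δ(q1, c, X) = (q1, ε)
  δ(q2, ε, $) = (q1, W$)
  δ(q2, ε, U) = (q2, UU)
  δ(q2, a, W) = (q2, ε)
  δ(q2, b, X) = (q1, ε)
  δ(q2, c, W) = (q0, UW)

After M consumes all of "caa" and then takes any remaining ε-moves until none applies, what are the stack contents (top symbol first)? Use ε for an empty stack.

X$

(q0, caa, $)
  read c, top $: go to q2, push W$ → (q2, aa, W$)
  read a, top W: go to q2, push ε → (q2, a, $)
  ε-move, top $: go to q1, push W$ → (q1, a, W$)
  read a, top W: go to q0, push X → (q0, ε, X$)
All input consumed in state q0 with stack X$.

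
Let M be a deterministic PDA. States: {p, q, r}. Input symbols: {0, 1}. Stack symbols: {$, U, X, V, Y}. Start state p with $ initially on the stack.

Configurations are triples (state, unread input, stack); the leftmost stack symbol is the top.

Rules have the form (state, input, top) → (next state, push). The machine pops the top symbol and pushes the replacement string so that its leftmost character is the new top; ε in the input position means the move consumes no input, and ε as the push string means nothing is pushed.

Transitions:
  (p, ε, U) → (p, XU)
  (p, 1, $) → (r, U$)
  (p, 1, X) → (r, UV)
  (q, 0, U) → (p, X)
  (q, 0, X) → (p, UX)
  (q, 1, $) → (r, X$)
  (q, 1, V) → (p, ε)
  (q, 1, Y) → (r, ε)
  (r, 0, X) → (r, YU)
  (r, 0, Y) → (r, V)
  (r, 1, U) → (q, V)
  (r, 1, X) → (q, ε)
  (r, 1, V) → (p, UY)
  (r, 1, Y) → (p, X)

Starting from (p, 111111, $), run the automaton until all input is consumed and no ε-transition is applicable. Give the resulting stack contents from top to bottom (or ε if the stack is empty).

(p, 111111, $)
  read 1, top $: go to r, push U$ → (r, 11111, U$)
  read 1, top U: go to q, push V → (q, 1111, V$)
  read 1, top V: go to p, push ε → (p, 111, $)
  read 1, top $: go to r, push U$ → (r, 11, U$)
  read 1, top U: go to q, push V → (q, 1, V$)
  read 1, top V: go to p, push ε → (p, ε, $)
All input consumed in state p with stack $.

$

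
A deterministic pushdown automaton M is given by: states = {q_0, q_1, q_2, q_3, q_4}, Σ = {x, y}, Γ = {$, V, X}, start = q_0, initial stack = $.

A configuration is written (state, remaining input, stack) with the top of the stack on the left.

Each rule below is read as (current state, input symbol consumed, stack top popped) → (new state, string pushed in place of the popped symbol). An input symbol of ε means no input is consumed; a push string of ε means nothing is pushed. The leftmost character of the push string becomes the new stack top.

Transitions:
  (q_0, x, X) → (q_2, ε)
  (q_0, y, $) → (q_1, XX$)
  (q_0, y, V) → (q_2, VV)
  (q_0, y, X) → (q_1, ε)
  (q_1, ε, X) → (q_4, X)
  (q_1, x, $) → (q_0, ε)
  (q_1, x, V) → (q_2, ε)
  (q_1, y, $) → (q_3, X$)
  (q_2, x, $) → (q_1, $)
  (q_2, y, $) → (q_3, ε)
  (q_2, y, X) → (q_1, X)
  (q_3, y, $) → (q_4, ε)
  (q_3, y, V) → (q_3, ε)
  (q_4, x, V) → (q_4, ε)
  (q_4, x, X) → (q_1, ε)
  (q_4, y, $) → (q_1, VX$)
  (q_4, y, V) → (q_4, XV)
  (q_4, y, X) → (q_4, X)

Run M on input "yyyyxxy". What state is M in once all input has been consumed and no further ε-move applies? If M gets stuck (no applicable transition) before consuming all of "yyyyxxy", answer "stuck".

q_3

(q_0, yyyyxxy, $)
  read y, top $: go to q_1, push XX$ → (q_1, yyyxxy, XX$)
  ε-move, top X: go to q_4, push X → (q_4, yyyxxy, XX$)
  read y, top X: go to q_4, push X → (q_4, yyxxy, XX$)
  read y, top X: go to q_4, push X → (q_4, yxxy, XX$)
  read y, top X: go to q_4, push X → (q_4, xxy, XX$)
  read x, top X: go to q_1, push ε → (q_1, xy, X$)
  ε-move, top X: go to q_4, push X → (q_4, xy, X$)
  read x, top X: go to q_1, push ε → (q_1, y, $)
  read y, top $: go to q_3, push X$ → (q_3, ε, X$)
All input consumed; M is in state q_3.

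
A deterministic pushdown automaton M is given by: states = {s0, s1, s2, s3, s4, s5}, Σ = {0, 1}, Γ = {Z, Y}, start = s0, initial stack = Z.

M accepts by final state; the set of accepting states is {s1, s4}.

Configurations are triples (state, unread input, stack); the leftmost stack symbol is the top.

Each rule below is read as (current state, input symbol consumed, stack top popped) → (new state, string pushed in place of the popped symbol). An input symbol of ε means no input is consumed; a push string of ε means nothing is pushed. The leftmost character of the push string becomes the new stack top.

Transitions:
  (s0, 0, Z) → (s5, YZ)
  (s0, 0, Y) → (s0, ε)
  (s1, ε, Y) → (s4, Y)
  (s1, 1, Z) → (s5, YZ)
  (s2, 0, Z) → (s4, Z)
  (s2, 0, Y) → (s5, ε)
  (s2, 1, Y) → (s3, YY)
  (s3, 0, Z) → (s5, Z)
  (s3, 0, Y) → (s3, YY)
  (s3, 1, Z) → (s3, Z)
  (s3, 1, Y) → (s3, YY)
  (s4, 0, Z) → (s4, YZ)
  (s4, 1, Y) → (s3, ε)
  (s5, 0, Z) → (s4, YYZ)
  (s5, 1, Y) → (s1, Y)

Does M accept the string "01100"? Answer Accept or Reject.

Accept

(s0, 01100, Z)
  read 0, top Z: go to s5, push YZ → (s5, 1100, YZ)
  read 1, top Y: go to s1, push Y → (s1, 100, YZ)
  ε-move, top Y: go to s4, push Y → (s4, 100, YZ)
  read 1, top Y: go to s3, push ε → (s3, 00, Z)
  read 0, top Z: go to s5, push Z → (s5, 0, Z)
  read 0, top Z: go to s4, push YYZ → (s4, ε, YYZ)
All input consumed; state s4 ∈ F.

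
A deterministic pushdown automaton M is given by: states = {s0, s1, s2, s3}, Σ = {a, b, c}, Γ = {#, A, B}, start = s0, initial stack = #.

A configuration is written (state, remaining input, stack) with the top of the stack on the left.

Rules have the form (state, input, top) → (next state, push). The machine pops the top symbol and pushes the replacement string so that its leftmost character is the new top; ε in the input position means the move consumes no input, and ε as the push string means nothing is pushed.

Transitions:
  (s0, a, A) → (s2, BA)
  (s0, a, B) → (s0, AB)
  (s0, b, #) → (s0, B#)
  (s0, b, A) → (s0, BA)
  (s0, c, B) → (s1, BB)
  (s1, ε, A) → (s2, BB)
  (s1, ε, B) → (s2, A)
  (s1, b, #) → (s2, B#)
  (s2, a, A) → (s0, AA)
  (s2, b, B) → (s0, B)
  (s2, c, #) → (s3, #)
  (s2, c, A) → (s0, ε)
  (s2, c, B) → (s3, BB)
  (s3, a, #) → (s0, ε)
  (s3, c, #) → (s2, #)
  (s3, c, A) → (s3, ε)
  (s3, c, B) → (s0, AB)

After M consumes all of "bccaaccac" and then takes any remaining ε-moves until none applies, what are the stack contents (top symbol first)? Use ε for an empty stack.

(s0, bccaaccac, #)
  read b, top #: go to s0, push B# → (s0, ccaaccac, B#)
  read c, top B: go to s1, push BB → (s1, caaccac, BB#)
  ε-move, top B: go to s2, push A → (s2, caaccac, AB#)
  read c, top A: go to s0, push ε → (s0, aaccac, B#)
  read a, top B: go to s0, push AB → (s0, accac, AB#)
  read a, top A: go to s2, push BA → (s2, ccac, BAB#)
  read c, top B: go to s3, push BB → (s3, cac, BBAB#)
  read c, top B: go to s0, push AB → (s0, ac, ABBAB#)
  read a, top A: go to s2, push BA → (s2, c, BABBAB#)
  read c, top B: go to s3, push BB → (s3, ε, BBABBAB#)
All input consumed in state s3 with stack BBABBAB#.

BBABBAB#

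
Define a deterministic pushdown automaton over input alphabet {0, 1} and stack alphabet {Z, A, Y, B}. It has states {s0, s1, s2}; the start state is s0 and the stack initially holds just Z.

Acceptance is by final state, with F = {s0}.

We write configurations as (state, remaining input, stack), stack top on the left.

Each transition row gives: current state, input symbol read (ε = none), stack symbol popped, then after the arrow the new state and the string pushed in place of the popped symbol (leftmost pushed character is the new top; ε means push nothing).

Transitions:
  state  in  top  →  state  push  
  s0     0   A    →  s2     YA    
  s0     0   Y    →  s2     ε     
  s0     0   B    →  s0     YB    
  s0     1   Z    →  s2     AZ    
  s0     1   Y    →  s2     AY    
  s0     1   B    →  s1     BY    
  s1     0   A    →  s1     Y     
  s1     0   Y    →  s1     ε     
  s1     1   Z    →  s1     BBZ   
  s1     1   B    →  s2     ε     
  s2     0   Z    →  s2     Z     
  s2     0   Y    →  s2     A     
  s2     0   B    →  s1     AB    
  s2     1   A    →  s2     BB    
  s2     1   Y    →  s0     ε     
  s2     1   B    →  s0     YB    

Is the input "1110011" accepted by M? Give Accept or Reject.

Reject

(s0, 1110011, Z)
  read 1, top Z: go to s2, push AZ → (s2, 110011, AZ)
  read 1, top A: go to s2, push BB → (s2, 10011, BBZ)
  read 1, top B: go to s0, push YB → (s0, 0011, YBBZ)
  read 0, top Y: go to s2, push ε → (s2, 011, BBZ)
  read 0, top B: go to s1, push AB → (s1, 11, ABBZ)
No transition applies at (s1, 11, ABBZ); input not fully consumed.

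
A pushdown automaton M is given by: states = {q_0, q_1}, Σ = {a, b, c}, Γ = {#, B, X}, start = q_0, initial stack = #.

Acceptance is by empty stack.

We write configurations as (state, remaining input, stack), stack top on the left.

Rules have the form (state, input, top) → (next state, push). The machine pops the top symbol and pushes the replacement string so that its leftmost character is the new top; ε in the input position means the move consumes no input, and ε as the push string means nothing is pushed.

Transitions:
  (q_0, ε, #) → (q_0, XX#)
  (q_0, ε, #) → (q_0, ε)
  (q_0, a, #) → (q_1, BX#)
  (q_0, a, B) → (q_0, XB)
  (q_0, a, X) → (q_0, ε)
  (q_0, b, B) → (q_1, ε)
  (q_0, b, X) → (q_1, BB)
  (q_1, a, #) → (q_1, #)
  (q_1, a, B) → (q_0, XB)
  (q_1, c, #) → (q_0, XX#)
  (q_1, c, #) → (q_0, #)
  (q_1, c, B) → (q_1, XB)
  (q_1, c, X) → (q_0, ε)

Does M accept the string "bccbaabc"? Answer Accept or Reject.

Accept

One accepting computation: (q_0, bccbaabc, #) ⊢ (q_0, bccbaabc, XX#) ⊢ (q_1, ccbaabc, BBX#) ⊢ (q_1, cbaabc, XBBX#) ⊢ (q_0, baabc, BBX#) ⊢ (q_1, aabc, BX#) ⊢ (q_0, abc, XBX#) ⊢ (q_0, bc, BX#) ⊢ (q_1, c, X#) ⊢ (q_0, ε, #) ⊢ (q_0, ε, ε)
All input consumed and the stack is empty.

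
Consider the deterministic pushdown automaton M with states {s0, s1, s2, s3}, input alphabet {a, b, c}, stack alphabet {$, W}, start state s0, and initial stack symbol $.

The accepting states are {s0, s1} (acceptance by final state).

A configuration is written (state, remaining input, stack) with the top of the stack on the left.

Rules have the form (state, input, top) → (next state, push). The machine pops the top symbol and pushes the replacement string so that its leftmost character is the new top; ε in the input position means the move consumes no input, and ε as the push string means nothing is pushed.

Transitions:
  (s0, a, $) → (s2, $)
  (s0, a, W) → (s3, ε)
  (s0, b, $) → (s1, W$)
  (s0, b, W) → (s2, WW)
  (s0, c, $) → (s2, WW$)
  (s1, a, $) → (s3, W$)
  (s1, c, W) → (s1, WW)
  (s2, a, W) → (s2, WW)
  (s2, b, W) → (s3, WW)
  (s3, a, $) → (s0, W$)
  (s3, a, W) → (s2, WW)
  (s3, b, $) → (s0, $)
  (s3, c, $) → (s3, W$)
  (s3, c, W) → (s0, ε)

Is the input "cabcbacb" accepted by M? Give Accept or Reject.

(s0, cabcbacb, $)
  read c, top $: go to s2, push WW$ → (s2, abcbacb, WW$)
  read a, top W: go to s2, push WW → (s2, bcbacb, WWW$)
  read b, top W: go to s3, push WW → (s3, cbacb, WWWW$)
  read c, top W: go to s0, push ε → (s0, bacb, WWW$)
  read b, top W: go to s2, push WW → (s2, acb, WWWW$)
  read a, top W: go to s2, push WW → (s2, cb, WWWWW$)
No transition applies at (s2, cb, WWWWW$); input not fully consumed.

Reject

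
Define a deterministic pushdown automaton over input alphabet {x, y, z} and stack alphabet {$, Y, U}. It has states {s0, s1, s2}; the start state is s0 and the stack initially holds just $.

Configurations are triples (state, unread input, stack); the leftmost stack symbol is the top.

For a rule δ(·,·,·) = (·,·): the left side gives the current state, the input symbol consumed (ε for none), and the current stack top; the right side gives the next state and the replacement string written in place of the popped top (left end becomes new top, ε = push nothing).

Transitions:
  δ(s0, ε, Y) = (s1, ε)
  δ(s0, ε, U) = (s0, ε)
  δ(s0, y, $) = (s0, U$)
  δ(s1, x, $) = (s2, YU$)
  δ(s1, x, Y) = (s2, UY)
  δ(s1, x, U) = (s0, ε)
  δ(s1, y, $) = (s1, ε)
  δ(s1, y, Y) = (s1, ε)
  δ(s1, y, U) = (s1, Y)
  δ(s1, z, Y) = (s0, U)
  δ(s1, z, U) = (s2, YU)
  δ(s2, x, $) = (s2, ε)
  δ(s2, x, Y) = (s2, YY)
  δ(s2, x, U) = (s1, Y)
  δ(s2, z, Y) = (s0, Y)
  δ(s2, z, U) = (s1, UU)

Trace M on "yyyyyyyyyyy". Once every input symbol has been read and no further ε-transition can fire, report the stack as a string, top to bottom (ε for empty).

$

(s0, yyyyyyyyyyy, $)
  read y, top $: go to s0, push U$ → (s0, yyyyyyyyyy, U$)
  ε-move, top U: go to s0, push ε → (s0, yyyyyyyyyy, $)
  read y, top $: go to s0, push U$ → (s0, yyyyyyyyy, U$)
  ε-move, top U: go to s0, push ε → (s0, yyyyyyyyy, $)
  read y, top $: go to s0, push U$ → (s0, yyyyyyyy, U$)
  ε-move, top U: go to s0, push ε → (s0, yyyyyyyy, $)
  read y, top $: go to s0, push U$ → (s0, yyyyyyy, U$)
  ε-move, top U: go to s0, push ε → (s0, yyyyyyy, $)
  read y, top $: go to s0, push U$ → (s0, yyyyyy, U$)
  ε-move, top U: go to s0, push ε → (s0, yyyyyy, $)
  read y, top $: go to s0, push U$ → (s0, yyyyy, U$)
  ε-move, top U: go to s0, push ε → (s0, yyyyy, $)
  read y, top $: go to s0, push U$ → (s0, yyyy, U$)
  ε-move, top U: go to s0, push ε → (s0, yyyy, $)
  read y, top $: go to s0, push U$ → (s0, yyy, U$)
  ε-move, top U: go to s0, push ε → (s0, yyy, $)
  read y, top $: go to s0, push U$ → (s0, yy, U$)
  ε-move, top U: go to s0, push ε → (s0, yy, $)
  read y, top $: go to s0, push U$ → (s0, y, U$)
  ε-move, top U: go to s0, push ε → (s0, y, $)
  read y, top $: go to s0, push U$ → (s0, ε, U$)
  ε-move, top U: go to s0, push ε → (s0, ε, $)
All input consumed in state s0 with stack $.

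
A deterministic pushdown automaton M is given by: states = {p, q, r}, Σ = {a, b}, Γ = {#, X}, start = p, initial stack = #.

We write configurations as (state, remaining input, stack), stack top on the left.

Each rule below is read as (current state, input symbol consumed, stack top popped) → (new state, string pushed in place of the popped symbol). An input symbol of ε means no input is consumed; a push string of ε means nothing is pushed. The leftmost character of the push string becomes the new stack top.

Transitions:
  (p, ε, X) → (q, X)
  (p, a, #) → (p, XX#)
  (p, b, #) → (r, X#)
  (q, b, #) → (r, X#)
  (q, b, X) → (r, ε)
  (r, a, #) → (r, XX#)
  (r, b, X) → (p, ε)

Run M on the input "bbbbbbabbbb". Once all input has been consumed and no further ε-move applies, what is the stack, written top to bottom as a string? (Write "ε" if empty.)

#

(p, bbbbbbabbbb, #)
  read b, top #: go to r, push X# → (r, bbbbbabbbb, X#)
  read b, top X: go to p, push ε → (p, bbbbabbbb, #)
  read b, top #: go to r, push X# → (r, bbbabbbb, X#)
  read b, top X: go to p, push ε → (p, bbabbbb, #)
  read b, top #: go to r, push X# → (r, babbbb, X#)
  read b, top X: go to p, push ε → (p, abbbb, #)
  read a, top #: go to p, push XX# → (p, bbbb, XX#)
  ε-move, top X: go to q, push X → (q, bbbb, XX#)
  read b, top X: go to r, push ε → (r, bbb, X#)
  read b, top X: go to p, push ε → (p, bb, #)
  read b, top #: go to r, push X# → (r, b, X#)
  read b, top X: go to p, push ε → (p, ε, #)
All input consumed in state p with stack #.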